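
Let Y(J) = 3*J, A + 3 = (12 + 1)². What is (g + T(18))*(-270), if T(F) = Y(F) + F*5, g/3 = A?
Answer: -173340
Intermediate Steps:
A = 166 (A = -3 + (12 + 1)² = -3 + 13² = -3 + 169 = 166)
g = 498 (g = 3*166 = 498)
T(F) = 8*F (T(F) = 3*F + F*5 = 3*F + 5*F = 8*F)
(g + T(18))*(-270) = (498 + 8*18)*(-270) = (498 + 144)*(-270) = 642*(-270) = -173340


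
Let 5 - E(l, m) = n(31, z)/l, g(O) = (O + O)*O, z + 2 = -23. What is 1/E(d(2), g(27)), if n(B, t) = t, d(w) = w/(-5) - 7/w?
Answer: -39/55 ≈ -0.70909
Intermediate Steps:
z = -25 (z = -2 - 23 = -25)
d(w) = -7/w - w/5 (d(w) = w*(-1/5) - 7/w = -w/5 - 7/w = -7/w - w/5)
g(O) = 2*O**2 (g(O) = (2*O)*O = 2*O**2)
E(l, m) = 5 + 25/l (E(l, m) = 5 - (-25)/l = 5 + 25/l)
1/E(d(2), g(27)) = 1/(5 + 25/(-7/2 - 1/5*2)) = 1/(5 + 25/(-7*1/2 - 2/5)) = 1/(5 + 25/(-7/2 - 2/5)) = 1/(5 + 25/(-39/10)) = 1/(5 + 25*(-10/39)) = 1/(5 - 250/39) = 1/(-55/39) = -39/55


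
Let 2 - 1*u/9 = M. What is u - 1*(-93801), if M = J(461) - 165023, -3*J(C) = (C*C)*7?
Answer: 6041967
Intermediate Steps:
J(C) = -7*C**2/3 (J(C) = -C*C*7/3 = -C**2*7/3 = -7*C**2/3)
M = -1982716/3 (M = -7/3*461**2 - 165023 = -7/3*212521 - 165023 = -1487647/3 - 165023 = -1982716/3 ≈ -6.6091e+5)
u = 5948166 (u = 18 - 9*(-1982716/3) = 18 + 5948148 = 5948166)
u - 1*(-93801) = 5948166 - 1*(-93801) = 5948166 + 93801 = 6041967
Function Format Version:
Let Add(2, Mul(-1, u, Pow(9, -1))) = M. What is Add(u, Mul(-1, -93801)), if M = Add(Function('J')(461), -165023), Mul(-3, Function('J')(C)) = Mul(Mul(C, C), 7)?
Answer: 6041967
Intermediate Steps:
Function('J')(C) = Mul(Rational(-7, 3), Pow(C, 2)) (Function('J')(C) = Mul(Rational(-1, 3), Mul(Mul(C, C), 7)) = Mul(Rational(-1, 3), Mul(Pow(C, 2), 7)) = Mul(Rational(-1, 3), Mul(7, Pow(C, 2))) = Mul(Rational(-7, 3), Pow(C, 2)))
M = Rational(-1982716, 3) (M = Add(Mul(Rational(-7, 3), Pow(461, 2)), -165023) = Add(Mul(Rational(-7, 3), 212521), -165023) = Add(Rational(-1487647, 3), -165023) = Rational(-1982716, 3) ≈ -6.6091e+5)
u = 5948166 (u = Add(18, Mul(-9, Rational(-1982716, 3))) = Add(18, 5948148) = 5948166)
Add(u, Mul(-1, -93801)) = Add(5948166, Mul(-1, -93801)) = Add(5948166, 93801) = 6041967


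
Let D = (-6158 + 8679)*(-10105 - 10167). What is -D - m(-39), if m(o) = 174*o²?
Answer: 50841058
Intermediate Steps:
D = -51105712 (D = 2521*(-20272) = -51105712)
-D - m(-39) = -1*(-51105712) - 174*(-39)² = 51105712 - 174*1521 = 51105712 - 1*264654 = 51105712 - 264654 = 50841058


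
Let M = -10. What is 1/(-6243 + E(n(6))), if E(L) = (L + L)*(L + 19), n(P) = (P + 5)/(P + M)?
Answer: -8/50659 ≈ -0.00015792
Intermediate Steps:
n(P) = (5 + P)/(-10 + P) (n(P) = (P + 5)/(P - 10) = (5 + P)/(-10 + P))
E(L) = 2*L*(19 + L) (E(L) = (2*L)*(19 + L) = 2*L*(19 + L))
1/(-6243 + E(n(6))) = 1/(-6243 + 2*((5 + 6)/(-10 + 6))*(19 + (5 + 6)/(-10 + 6))) = 1/(-6243 + 2*(11/(-4))*(19 + 11/(-4))) = 1/(-6243 + 2*(-¼*11)*(19 - ¼*11)) = 1/(-6243 + 2*(-11/4)*(19 - 11/4)) = 1/(-6243 + 2*(-11/4)*(65/4)) = 1/(-6243 - 715/8) = 1/(-50659/8) = -8/50659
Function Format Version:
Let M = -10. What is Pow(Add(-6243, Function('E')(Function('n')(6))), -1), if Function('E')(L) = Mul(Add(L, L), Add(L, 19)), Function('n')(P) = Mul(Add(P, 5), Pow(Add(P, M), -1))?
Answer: Rational(-8, 50659) ≈ -0.00015792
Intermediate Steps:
Function('n')(P) = Mul(Pow(Add(-10, P), -1), Add(5, P)) (Function('n')(P) = Mul(Add(P, 5), Pow(Add(P, -10), -1)) = Mul(Add(5, P), Pow(Add(-10, P), -1)) = Mul(Pow(Add(-10, P), -1), Add(5, P)))
Function('E')(L) = Mul(2, L, Add(19, L)) (Function('E')(L) = Mul(Mul(2, L), Add(19, L)) = Mul(2, L, Add(19, L)))
Pow(Add(-6243, Function('E')(Function('n')(6))), -1) = Pow(Add(-6243, Mul(2, Mul(Pow(Add(-10, 6), -1), Add(5, 6)), Add(19, Mul(Pow(Add(-10, 6), -1), Add(5, 6))))), -1) = Pow(Add(-6243, Mul(2, Mul(Pow(-4, -1), 11), Add(19, Mul(Pow(-4, -1), 11)))), -1) = Pow(Add(-6243, Mul(2, Mul(Rational(-1, 4), 11), Add(19, Mul(Rational(-1, 4), 11)))), -1) = Pow(Add(-6243, Mul(2, Rational(-11, 4), Add(19, Rational(-11, 4)))), -1) = Pow(Add(-6243, Mul(2, Rational(-11, 4), Rational(65, 4))), -1) = Pow(Add(-6243, Rational(-715, 8)), -1) = Pow(Rational(-50659, 8), -1) = Rational(-8, 50659)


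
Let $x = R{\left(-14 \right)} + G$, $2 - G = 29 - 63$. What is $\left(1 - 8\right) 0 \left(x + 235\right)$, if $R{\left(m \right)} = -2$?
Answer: $0$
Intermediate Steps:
$G = 36$ ($G = 2 - \left(29 - 63\right) = 2 - -34 = 2 + 34 = 36$)
$x = 34$ ($x = -2 + 36 = 34$)
$\left(1 - 8\right) 0 \left(x + 235\right) = \left(1 - 8\right) 0 \left(34 + 235\right) = \left(-7\right) 0 \cdot 269 = 0 \cdot 269 = 0$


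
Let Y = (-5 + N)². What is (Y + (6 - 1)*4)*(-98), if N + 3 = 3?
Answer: -4410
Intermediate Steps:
N = 0 (N = -3 + 3 = 0)
Y = 25 (Y = (-5 + 0)² = (-5)² = 25)
(Y + (6 - 1)*4)*(-98) = (25 + (6 - 1)*4)*(-98) = (25 + 5*4)*(-98) = (25 + 20)*(-98) = 45*(-98) = -4410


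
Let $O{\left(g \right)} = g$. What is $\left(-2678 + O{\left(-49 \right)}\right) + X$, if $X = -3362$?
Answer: $-6089$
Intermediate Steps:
$\left(-2678 + O{\left(-49 \right)}\right) + X = \left(-2678 - 49\right) - 3362 = -2727 - 3362 = -6089$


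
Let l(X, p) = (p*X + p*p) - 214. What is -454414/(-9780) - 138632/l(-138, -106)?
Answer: 171664969/4180950 ≈ 41.059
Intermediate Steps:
l(X, p) = -214 + p**2 + X*p (l(X, p) = (X*p + p**2) - 214 = (p**2 + X*p) - 214 = -214 + p**2 + X*p)
-454414/(-9780) - 138632/l(-138, -106) = -454414/(-9780) - 138632/(-214 + (-106)**2 - 138*(-106)) = -454414*(-1/9780) - 138632/(-214 + 11236 + 14628) = 227207/4890 - 138632/25650 = 227207/4890 - 138632*1/25650 = 227207/4890 - 69316/12825 = 171664969/4180950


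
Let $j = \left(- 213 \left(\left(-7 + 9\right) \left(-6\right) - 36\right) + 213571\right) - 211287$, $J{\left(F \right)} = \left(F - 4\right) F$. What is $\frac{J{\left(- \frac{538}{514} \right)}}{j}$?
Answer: $\frac{348893}{826140892} \approx 0.00042232$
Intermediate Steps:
$J{\left(F \right)} = F \left(-4 + F\right)$ ($J{\left(F \right)} = \left(-4 + F\right) F = F \left(-4 + F\right)$)
$j = 12508$ ($j = \left(- 213 \left(2 \left(-6\right) - 36\right) + 213571\right) - 211287 = \left(- 213 \left(-12 - 36\right) + 213571\right) - 211287 = \left(\left(-213\right) \left(-48\right) + 213571\right) - 211287 = \left(10224 + 213571\right) - 211287 = 223795 - 211287 = 12508$)
$\frac{J{\left(- \frac{538}{514} \right)}}{j} = \frac{- \frac{538}{514} \left(-4 - \frac{538}{514}\right)}{12508} = \left(-538\right) \frac{1}{514} \left(-4 - \frac{269}{257}\right) \frac{1}{12508} = - \frac{269 \left(-4 - \frac{269}{257}\right)}{257} \cdot \frac{1}{12508} = \left(- \frac{269}{257}\right) \left(- \frac{1297}{257}\right) \frac{1}{12508} = \frac{348893}{66049} \cdot \frac{1}{12508} = \frac{348893}{826140892}$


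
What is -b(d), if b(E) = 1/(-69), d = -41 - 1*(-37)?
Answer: 1/69 ≈ 0.014493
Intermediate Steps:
d = -4 (d = -41 + 37 = -4)
b(E) = -1/69
-b(d) = -1*(-1/69) = 1/69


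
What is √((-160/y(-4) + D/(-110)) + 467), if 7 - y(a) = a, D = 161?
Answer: √5456990/110 ≈ 21.237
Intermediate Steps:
y(a) = 7 - a
√((-160/y(-4) + D/(-110)) + 467) = √((-160/(7 - 1*(-4)) + 161/(-110)) + 467) = √((-160/(7 + 4) + 161*(-1/110)) + 467) = √((-160/11 - 161/110) + 467) = √(-1761/110 + 467) = √(49609/110) = √5456990/110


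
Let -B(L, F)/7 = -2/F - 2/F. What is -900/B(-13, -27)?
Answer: 6075/7 ≈ 867.86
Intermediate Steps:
B(L, F) = 28/F (B(L, F) = -7*(-2/F - 2/F) = -(-28)/F = 28/F)
-900/B(-13, -27) = -900/(28/(-27)) = -900/(28*(-1/27)) = -900/(-28/27) = -900*(-27/28) = 6075/7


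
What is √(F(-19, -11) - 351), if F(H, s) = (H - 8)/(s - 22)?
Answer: 6*I*√1177/11 ≈ 18.713*I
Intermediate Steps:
F(H, s) = (-8 + H)/(-22 + s)
√(F(-19, -11) - 351) = √((-8 - 19)/(-22 - 11) - 351) = √(-27/(-33) - 351) = √(-1/33*(-27) - 351) = √(9/11 - 351) = √(-3852/11) = 6*I*√1177/11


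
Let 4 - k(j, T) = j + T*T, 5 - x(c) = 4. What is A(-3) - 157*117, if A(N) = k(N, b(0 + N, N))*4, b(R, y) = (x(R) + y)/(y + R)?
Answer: -165073/9 ≈ -18341.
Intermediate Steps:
x(c) = 1 (x(c) = 5 - 1*4 = 5 - 4 = 1)
b(R, y) = (1 + y)/(R + y) (b(R, y) = (1 + y)/(y + R) = (1 + y)/(R + y))
k(j, T) = 4 - j - T**2 (k(j, T) = 4 - (j + T*T) = 4 - (j + T**2) = 4 + (-j - T**2) = 4 - j - T**2)
A(N) = 16 - 4*N - (1 + N)**2/N**2 (A(N) = (4 - N - ((1 + N)/((0 + N) + N))**2)*4 = (4 - N - ((1 + N)/(N + N))**2)*4 = (4 - N - ((1 + N)/((2*N)))**2)*4 = (4 - N - ((1/(2*N))*(1 + N))**2)*4 = (4 - N - ((1 + N)/(2*N))**2)*4 = (4 - N - (1 + N)**2/(4*N**2))*4 = 16 - 4*N - (1 + N)**2/N**2)
A(-3) - 157*117 = (16 - 4*(-3) - 1*(1 - 3)**2/(-3)**2) - 157*117 = (16 + 12 - 1*1/9*(-2)**2) - 18369 = (16 + 12 - 1*1/9*4) - 18369 = (16 + 12 - 4/9) - 18369 = 248/9 - 18369 = -165073/9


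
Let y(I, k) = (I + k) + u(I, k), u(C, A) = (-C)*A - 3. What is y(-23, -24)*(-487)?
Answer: 293174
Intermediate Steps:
u(C, A) = -3 - A*C (u(C, A) = -A*C - 3 = -3 - A*C)
y(I, k) = -3 + I + k - I*k (y(I, k) = (I + k) + (-3 - k*I) = (I + k) + (-3 - I*k) = -3 + I + k - I*k)
y(-23, -24)*(-487) = (-3 - 23 - 24 - 1*(-23)*(-24))*(-487) = (-3 - 23 - 24 - 552)*(-487) = -602*(-487) = 293174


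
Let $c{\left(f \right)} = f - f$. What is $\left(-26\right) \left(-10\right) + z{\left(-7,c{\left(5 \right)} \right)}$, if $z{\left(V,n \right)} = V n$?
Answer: $260$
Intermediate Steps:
$c{\left(f \right)} = 0$
$\left(-26\right) \left(-10\right) + z{\left(-7,c{\left(5 \right)} \right)} = \left(-26\right) \left(-10\right) - 0 = 260 + 0 = 260$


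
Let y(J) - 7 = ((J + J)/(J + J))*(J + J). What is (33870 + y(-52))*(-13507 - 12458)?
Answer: -876915945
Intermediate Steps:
y(J) = 7 + 2*J (y(J) = 7 + ((J + J)/(J + J))*(J + J) = 7 + ((2*J)/((2*J)))*(2*J) = 7 + ((2*J)*(1/(2*J)))*(2*J) = 7 + 1*(2*J) = 7 + 2*J)
(33870 + y(-52))*(-13507 - 12458) = (33870 + (7 + 2*(-52)))*(-13507 - 12458) = (33870 + (7 - 104))*(-25965) = (33870 - 97)*(-25965) = 33773*(-25965) = -876915945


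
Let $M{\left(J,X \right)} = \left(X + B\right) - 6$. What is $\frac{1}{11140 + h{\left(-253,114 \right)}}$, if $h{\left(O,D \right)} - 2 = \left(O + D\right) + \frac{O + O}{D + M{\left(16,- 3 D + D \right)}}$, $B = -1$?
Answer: $\frac{11}{121079} \approx 9.085 \cdot 10^{-5}$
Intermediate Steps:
$M{\left(J,X \right)} = -7 + X$ ($M{\left(J,X \right)} = \left(X - 1\right) - 6 = \left(-1 + X\right) - 6 = -7 + X$)
$h{\left(O,D \right)} = 2 + D + O + \frac{2 O}{-7 - D}$ ($h{\left(O,D \right)} = 2 + \left(\left(O + D\right) + \frac{O + O}{D + \left(-7 + \left(- 3 D + D\right)\right)}\right) = 2 + \left(\left(D + O\right) + \frac{2 O}{D - \left(7 + 2 D\right)}\right) = 2 + \left(\left(D + O\right) + \frac{2 O}{-7 - D}\right) = 2 + \left(D + O + \frac{2 O}{-7 - D}\right) = 2 + D + O + \frac{2 O}{-7 - D}$)
$\frac{1}{11140 + h{\left(-253,114 \right)}} = \frac{1}{11140 + \frac{14 + 114^{2} + 5 \left(-253\right) + 9 \cdot 114 + 114 \left(-253\right)}{7 + 114}} = \frac{1}{11140 + \frac{14 + 12996 - 1265 + 1026 - 28842}{121}} = \frac{1}{11140 + \frac{1}{121} \left(-16071\right)} = \frac{1}{11140 - \frac{1461}{11}} = \frac{1}{\frac{121079}{11}} = \frac{11}{121079}$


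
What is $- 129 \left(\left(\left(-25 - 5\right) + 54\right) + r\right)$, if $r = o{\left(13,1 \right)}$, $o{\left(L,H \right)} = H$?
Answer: $-3225$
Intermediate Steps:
$r = 1$
$- 129 \left(\left(\left(-25 - 5\right) + 54\right) + r\right) = - 129 \left(\left(\left(-25 - 5\right) + 54\right) + 1\right) = - 129 \left(\left(-30 + 54\right) + 1\right) = - 129 \left(24 + 1\right) = \left(-129\right) 25 = -3225$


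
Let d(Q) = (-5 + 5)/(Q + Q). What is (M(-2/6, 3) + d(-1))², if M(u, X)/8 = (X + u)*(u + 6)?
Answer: 1183744/81 ≈ 14614.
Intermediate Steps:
M(u, X) = 8*(6 + u)*(X + u) (M(u, X) = 8*((X + u)*(u + 6)) = 8*((X + u)*(6 + u)) = 8*((6 + u)*(X + u)) = 8*(6 + u)*(X + u))
d(Q) = 0 (d(Q) = 0/((2*Q)) = 0*(1/(2*Q)) = 0)
(M(-2/6, 3) + d(-1))² = ((8*(-2/6)² + 48*3 + 48*(-2/6) + 8*3*(-2/6)) + 0)² = ((8*(-2*⅙)² + 144 + 48*(-2*⅙) + 8*3*(-2*⅙)) + 0)² = ((8*(-⅓)² + 144 + 48*(-⅓) + 8*3*(-⅓)) + 0)² = ((8*(⅑) + 144 - 16 - 8) + 0)² = ((8/9 + 144 - 16 - 8) + 0)² = (1088/9 + 0)² = (1088/9)² = 1183744/81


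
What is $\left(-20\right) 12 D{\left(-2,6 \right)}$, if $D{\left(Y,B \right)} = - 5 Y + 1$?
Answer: $-2640$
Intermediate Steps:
$D{\left(Y,B \right)} = 1 - 5 Y$
$\left(-20\right) 12 D{\left(-2,6 \right)} = \left(-20\right) 12 \left(1 - -10\right) = - 240 \left(1 + 10\right) = \left(-240\right) 11 = -2640$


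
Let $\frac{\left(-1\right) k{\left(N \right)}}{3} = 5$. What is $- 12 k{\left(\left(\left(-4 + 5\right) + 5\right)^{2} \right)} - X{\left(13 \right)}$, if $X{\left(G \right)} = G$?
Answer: $167$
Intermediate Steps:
$k{\left(N \right)} = -15$ ($k{\left(N \right)} = \left(-3\right) 5 = -15$)
$- 12 k{\left(\left(\left(-4 + 5\right) + 5\right)^{2} \right)} - X{\left(13 \right)} = \left(-12\right) \left(-15\right) - 13 = 180 - 13 = 167$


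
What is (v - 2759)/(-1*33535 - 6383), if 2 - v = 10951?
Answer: 6854/19959 ≈ 0.34340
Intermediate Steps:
v = -10949 (v = 2 - 1*10951 = 2 - 10951 = -10949)
(v - 2759)/(-1*33535 - 6383) = (-10949 - 2759)/(-1*33535 - 6383) = -13708/(-33535 - 6383) = -13708/(-39918) = -13708*(-1/39918) = 6854/19959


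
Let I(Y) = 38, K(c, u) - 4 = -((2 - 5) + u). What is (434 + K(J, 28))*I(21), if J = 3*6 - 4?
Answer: 15694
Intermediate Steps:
J = 14 (J = 18 - 4 = 14)
K(c, u) = 7 - u (K(c, u) = 4 - ((2 - 5) + u) = 4 - (-3 + u) = 4 + (3 - u) = 7 - u)
(434 + K(J, 28))*I(21) = (434 + (7 - 1*28))*38 = (434 + (7 - 28))*38 = (434 - 21)*38 = 413*38 = 15694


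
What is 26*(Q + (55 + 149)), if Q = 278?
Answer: 12532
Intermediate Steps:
26*(Q + (55 + 149)) = 26*(278 + (55 + 149)) = 26*(278 + 204) = 26*482 = 12532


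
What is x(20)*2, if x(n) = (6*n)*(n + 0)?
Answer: 4800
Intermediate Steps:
x(n) = 6*n² (x(n) = (6*n)*n = 6*n²)
x(20)*2 = (6*20²)*2 = (6*400)*2 = 2400*2 = 4800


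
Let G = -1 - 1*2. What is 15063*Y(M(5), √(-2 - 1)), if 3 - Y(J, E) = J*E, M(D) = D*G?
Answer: 45189 + 225945*I*√3 ≈ 45189.0 + 3.9135e+5*I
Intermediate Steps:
G = -3 (G = -1 - 2 = -3)
M(D) = -3*D (M(D) = D*(-3) = -3*D)
Y(J, E) = 3 - E*J (Y(J, E) = 3 - J*E = 3 - E*J)
15063*Y(M(5), √(-2 - 1)) = 15063*(3 - √(-2 - 1)*(-3*5)) = 15063*(3 - 1*√(-3)*(-15)) = 15063*(3 - 1*I*√3*(-15)) = 15063*(3 + 15*I*√3) = 45189 + 225945*I*√3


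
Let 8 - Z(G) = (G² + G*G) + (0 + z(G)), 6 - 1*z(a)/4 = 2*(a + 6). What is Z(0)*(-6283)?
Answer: -201056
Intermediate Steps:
z(a) = -24 - 8*a (z(a) = 24 - 8*(a + 6) = 24 - 8*(6 + a) = 24 - 4*(12 + 2*a) = 24 + (-48 - 8*a) = -24 - 8*a)
Z(G) = 32 - 2*G² + 8*G (Z(G) = 8 - ((G² + G*G) + (0 + (-24 - 8*G))) = 8 - ((G² + G²) + (-24 - 8*G)) = 8 - (2*G² + (-24 - 8*G)) = 8 - (-24 - 8*G + 2*G²) = 8 + (24 - 2*G² + 8*G) = 32 - 2*G² + 8*G)
Z(0)*(-6283) = (32 - 2*0² + 8*0)*(-6283) = (32 - 2*0 + 0)*(-6283) = (32 + 0 + 0)*(-6283) = 32*(-6283) = -201056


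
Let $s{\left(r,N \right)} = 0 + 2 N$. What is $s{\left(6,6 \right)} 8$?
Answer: $96$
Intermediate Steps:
$s{\left(r,N \right)} = 2 N$
$s{\left(6,6 \right)} 8 = 2 \cdot 6 \cdot 8 = 12 \cdot 8 = 96$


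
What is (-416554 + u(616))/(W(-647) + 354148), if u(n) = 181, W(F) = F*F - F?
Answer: -416373/773404 ≈ -0.53836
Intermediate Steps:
W(F) = F² - F
(-416554 + u(616))/(W(-647) + 354148) = (-416554 + 181)/(-647*(-1 - 647) + 354148) = -416373/(-647*(-648) + 354148) = -416373/(419256 + 354148) = -416373/773404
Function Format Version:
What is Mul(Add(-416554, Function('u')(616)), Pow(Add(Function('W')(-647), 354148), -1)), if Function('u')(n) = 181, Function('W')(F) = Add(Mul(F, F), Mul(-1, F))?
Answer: Rational(-416373, 773404) ≈ -0.53836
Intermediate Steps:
Function('W')(F) = Add(Pow(F, 2), Mul(-1, F))
Mul(Add(-416554, Function('u')(616)), Pow(Add(Function('W')(-647), 354148), -1)) = Mul(Add(-416554, 181), Pow(Add(Mul(-647, Add(-1, -647)), 354148), -1)) = Mul(-416373, Pow(Add(Mul(-647, -648), 354148), -1)) = Mul(-416373, Pow(Add(419256, 354148), -1)) = Mul(-416373, Pow(773404, -1)) = Mul(-416373, Rational(1, 773404)) = Rational(-416373, 773404)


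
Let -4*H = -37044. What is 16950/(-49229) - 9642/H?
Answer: -210546656/151969923 ≈ -1.3854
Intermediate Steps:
H = 9261 (H = -1/4*(-37044) = 9261)
16950/(-49229) - 9642/H = 16950/(-49229) - 9642/9261 = 16950*(-1/49229) - 9642*1/9261 = -16950/49229 - 3214/3087 = -210546656/151969923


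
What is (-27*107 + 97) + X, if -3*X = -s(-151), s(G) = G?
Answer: -8527/3 ≈ -2842.3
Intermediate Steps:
X = -151/3 (X = -(-1)*(-151)/3 = -⅓*151 = -151/3 ≈ -50.333)
(-27*107 + 97) + X = (-27*107 + 97) - 151/3 = (-2889 + 97) - 151/3 = -2792 - 151/3 = -8527/3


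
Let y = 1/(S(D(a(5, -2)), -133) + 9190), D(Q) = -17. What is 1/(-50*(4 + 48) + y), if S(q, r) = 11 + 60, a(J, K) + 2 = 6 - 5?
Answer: -9261/24078599 ≈ -0.00038462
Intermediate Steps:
a(J, K) = -1 (a(J, K) = -2 + (6 - 5) = -2 + 1 = -1)
S(q, r) = 71
y = 1/9261 (y = 1/(71 + 9190) = 1/9261 ≈ 0.00010798)
1/(-50*(4 + 48) + y) = 1/(-50*(4 + 48) + 1/9261) = 1/(-50*52 + 1/9261) = 1/(-2600 + 1/9261) = 1/(-24078599/9261) = -9261/24078599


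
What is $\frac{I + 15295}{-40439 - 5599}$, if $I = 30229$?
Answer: $- \frac{22762}{23019} \approx -0.98884$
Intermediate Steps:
$\frac{I + 15295}{-40439 - 5599} = \frac{30229 + 15295}{-40439 - 5599} = \frac{45524}{-46038} = 45524 \left(- \frac{1}{46038}\right) = - \frac{22762}{23019}$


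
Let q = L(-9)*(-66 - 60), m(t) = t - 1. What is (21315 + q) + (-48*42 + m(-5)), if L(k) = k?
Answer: 20427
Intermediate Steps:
m(t) = -1 + t
q = 1134 (q = -9*(-66 - 60) = -9*(-126) = 1134)
(21315 + q) + (-48*42 + m(-5)) = (21315 + 1134) + (-48*42 + (-1 - 5)) = 22449 + (-2016 - 6) = 22449 - 2022 = 20427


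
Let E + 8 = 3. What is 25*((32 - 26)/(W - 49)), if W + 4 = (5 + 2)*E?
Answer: -75/44 ≈ -1.7045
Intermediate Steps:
E = -5 (E = -8 + 3 = -5)
W = -39 (W = -4 + (5 + 2)*(-5) = -4 + 7*(-5) = -4 - 35 = -39)
25*((32 - 26)/(W - 49)) = 25*((32 - 26)/(-39 - 49)) = 25*(6/(-88)) = 25*(6*(-1/88)) = 25*(-3/44) = -75/44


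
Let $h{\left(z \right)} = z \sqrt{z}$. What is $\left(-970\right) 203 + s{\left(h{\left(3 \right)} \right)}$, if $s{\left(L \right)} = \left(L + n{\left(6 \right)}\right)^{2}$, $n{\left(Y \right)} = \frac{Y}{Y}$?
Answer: $-196882 + 6 \sqrt{3} \approx -1.9687 \cdot 10^{5}$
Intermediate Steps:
$n{\left(Y \right)} = 1$
$h{\left(z \right)} = z^{\frac{3}{2}}$
$s{\left(L \right)} = \left(1 + L\right)^{2}$ ($s{\left(L \right)} = \left(L + 1\right)^{2} = \left(1 + L\right)^{2}$)
$\left(-970\right) 203 + s{\left(h{\left(3 \right)} \right)} = \left(-970\right) 203 + \left(1 + 3^{\frac{3}{2}}\right)^{2} = -196910 + \left(1 + 3 \sqrt{3}\right)^{2}$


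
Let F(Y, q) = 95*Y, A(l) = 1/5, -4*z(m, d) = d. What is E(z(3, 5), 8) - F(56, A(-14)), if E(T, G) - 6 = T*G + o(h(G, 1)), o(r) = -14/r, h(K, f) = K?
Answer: -21303/4 ≈ -5325.8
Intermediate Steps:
z(m, d) = -d/4
A(l) = 1/5
E(T, G) = 6 - 14/G + G*T (E(T, G) = 6 + (T*G - 14/G) = 6 + (G*T - 14/G) = 6 + (-14/G + G*T) = 6 - 14/G + G*T)
E(z(3, 5), 8) - F(56, A(-14)) = (6 - 14/8 + 8*(-1/4*5)) - 95*56 = (6 - 14*1/8 + 8*(-5/4)) - 1*5320 = (6 - 7/4 - 10) - 5320 = -23/4 - 5320 = -21303/4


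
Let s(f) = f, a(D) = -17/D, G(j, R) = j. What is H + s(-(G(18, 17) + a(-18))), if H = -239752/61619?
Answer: -25327615/1109142 ≈ -22.835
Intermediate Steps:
H = -239752/61619 (H = -239752*1/61619 = -239752/61619 ≈ -3.8909)
H + s(-(G(18, 17) + a(-18))) = -239752/61619 - (18 - 17/(-18)) = -239752/61619 - (18 - 17*(-1/18)) = -239752/61619 - (18 + 17/18) = -239752/61619 - 1*341/18 = -239752/61619 - 341/18 = -25327615/1109142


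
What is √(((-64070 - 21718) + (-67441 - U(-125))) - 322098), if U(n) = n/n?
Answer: 8*I*√7427 ≈ 689.44*I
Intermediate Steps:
U(n) = 1
√(((-64070 - 21718) + (-67441 - U(-125))) - 322098) = √(((-64070 - 21718) + (-67441 - 1*1)) - 322098) = √((-85788 + (-67441 - 1)) - 322098) = √((-85788 - 67442) - 322098) = √(-153230 - 322098) = √(-475328) = 8*I*√7427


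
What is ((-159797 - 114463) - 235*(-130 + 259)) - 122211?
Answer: -426786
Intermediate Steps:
((-159797 - 114463) - 235*(-130 + 259)) - 122211 = (-274260 - 235*129) - 122211 = (-274260 - 30315) - 122211 = -304575 - 122211 = -426786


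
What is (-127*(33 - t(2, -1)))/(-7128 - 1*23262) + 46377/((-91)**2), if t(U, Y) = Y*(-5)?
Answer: 719422133/125829795 ≈ 5.7174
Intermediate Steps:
t(U, Y) = -5*Y
(-127*(33 - t(2, -1)))/(-7128 - 1*23262) + 46377/((-91)**2) = (-127*(33 - (-5)*(-1)))/(-7128 - 1*23262) + 46377/((-91)**2) = (-127*(33 - 1*5))/(-7128 - 23262) + 46377/8281 = -127*(33 - 5)/(-30390) + 46377*(1/8281) = -127*28*(-1/30390) + 46377/8281 = -3556*(-1/30390) + 46377/8281 = 1778/15195 + 46377/8281 = 719422133/125829795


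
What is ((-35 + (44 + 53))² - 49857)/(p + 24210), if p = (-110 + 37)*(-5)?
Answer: -46013/24575 ≈ -1.8724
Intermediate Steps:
p = 365 (p = -73*(-5) = 365)
((-35 + (44 + 53))² - 49857)/(p + 24210) = ((-35 + (44 + 53))² - 49857)/(365 + 24210) = ((-35 + 97)² - 49857)/24575 = (62² - 49857)*(1/24575) = (3844 - 49857)*(1/24575) = -46013*1/24575 = -46013/24575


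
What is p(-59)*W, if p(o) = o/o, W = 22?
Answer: 22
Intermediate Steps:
p(o) = 1
p(-59)*W = 1*22 = 22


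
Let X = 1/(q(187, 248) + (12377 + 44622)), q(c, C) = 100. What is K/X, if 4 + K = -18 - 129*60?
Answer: -443202438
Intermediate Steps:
X = 1/57099 (X = 1/(100 + (12377 + 44622)) = 1/(100 + 56999) = 1/57099 ≈ 1.7513e-5)
K = -7762 (K = -4 + (-18 - 129*60) = -4 + (-18 - 7740) = -4 - 7758 = -7762)
K/X = -7762/1/57099 = -7762*57099 = -443202438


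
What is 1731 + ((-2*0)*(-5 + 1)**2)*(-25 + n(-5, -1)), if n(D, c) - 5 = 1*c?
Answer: 1731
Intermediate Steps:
n(D, c) = 5 + c (n(D, c) = 5 + 1*c = 5 + c)
1731 + ((-2*0)*(-5 + 1)**2)*(-25 + n(-5, -1)) = 1731 + ((-2*0)*(-5 + 1)**2)*(-25 + (5 - 1)) = 1731 + (0*(-4)**2)*(-25 + 4) = 1731 + (0*16)*(-21) = 1731 + 0*(-21) = 1731 + 0 = 1731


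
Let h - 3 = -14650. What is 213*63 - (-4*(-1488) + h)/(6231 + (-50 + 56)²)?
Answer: 84105568/6267 ≈ 13420.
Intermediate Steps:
h = -14647 (h = 3 - 14650 = -14647)
213*63 - (-4*(-1488) + h)/(6231 + (-50 + 56)²) = 213*63 - (-4*(-1488) - 14647)/(6231 + (-50 + 56)²) = 13419 - (5952 - 14647)/(6231 + 6²) = 13419 - (-8695)/(6231 + 36) = 13419 - (-8695)/6267 = 13419 - 1*(-8695/6267) = 13419 + 8695/6267 = 84105568/6267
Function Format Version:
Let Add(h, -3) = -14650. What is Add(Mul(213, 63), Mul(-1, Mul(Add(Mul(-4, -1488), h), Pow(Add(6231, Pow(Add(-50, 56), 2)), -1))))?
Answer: Rational(84105568, 6267) ≈ 13420.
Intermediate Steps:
h = -14647 (h = Add(3, -14650) = -14647)
Add(Mul(213, 63), Mul(-1, Mul(Add(Mul(-4, -1488), h), Pow(Add(6231, Pow(Add(-50, 56), 2)), -1)))) = Add(Mul(213, 63), Mul(-1, Mul(Add(Mul(-4, -1488), -14647), Pow(Add(6231, Pow(Add(-50, 56), 2)), -1)))) = Add(13419, Mul(-1, Mul(Add(5952, -14647), Pow(Add(6231, Pow(6, 2)), -1)))) = Add(13419, Mul(-1, Mul(-8695, Pow(Add(6231, 36), -1)))) = Add(13419, Mul(-1, Mul(-8695, Pow(6267, -1)))) = Add(13419, Mul(-1, Mul(-8695, Rational(1, 6267)))) = Add(13419, Mul(-1, Rational(-8695, 6267))) = Add(13419, Rational(8695, 6267)) = Rational(84105568, 6267)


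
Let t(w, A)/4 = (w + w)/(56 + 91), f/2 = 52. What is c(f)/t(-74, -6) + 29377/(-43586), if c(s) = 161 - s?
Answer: -5170247/348688 ≈ -14.828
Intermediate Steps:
f = 104 (f = 2*52 = 104)
t(w, A) = 8*w/147 (t(w, A) = 4*((w + w)/(56 + 91)) = 4*((2*w)/147) = 4*((2*w)*(1/147)) = 4*(2*w/147) = 8*w/147)
c(f)/t(-74, -6) + 29377/(-43586) = (161 - 1*104)/(((8/147)*(-74))) + 29377/(-43586) = (161 - 104)/(-592/147) + 29377*(-1/43586) = 57*(-147/592) - 29377/43586 = -8379/592 - 29377/43586 = -5170247/348688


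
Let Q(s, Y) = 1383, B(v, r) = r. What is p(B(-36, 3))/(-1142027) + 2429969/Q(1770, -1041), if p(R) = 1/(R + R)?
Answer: 1850060137955/1052948894 ≈ 1757.0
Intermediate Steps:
p(R) = 1/(2*R)
p(B(-36, 3))/(-1142027) + 2429969/Q(1770, -1041) = ((½)/3)/(-1142027) + 2429969/1383 = ((½)*(⅓))*(-1/1142027) + 2429969*(1/1383) = (⅙)*(-1/1142027) + 2429969/1383 = -1/6852162 + 2429969/1383 = 1850060137955/1052948894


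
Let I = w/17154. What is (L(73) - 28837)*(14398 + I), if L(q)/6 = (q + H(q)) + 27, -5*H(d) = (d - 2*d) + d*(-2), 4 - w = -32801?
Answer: -3838932055943/9530 ≈ -4.0283e+8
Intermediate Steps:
w = 32805 (w = 4 - 1*(-32801) = 4 + 32801 = 32805)
H(d) = 3*d/5 (H(d) = -((d - 2*d) + d*(-2))/5 = -(-d - 2*d)/5 = -(-3)*d/5 = 3*d/5)
I = 3645/1906 (I = 32805/17154 = 32805*(1/17154) = 3645/1906 ≈ 1.9124)
L(q) = 162 + 48*q/5 (L(q) = 6*((q + 3*q/5) + 27) = 6*(8*q/5 + 27) = 6*(27 + 8*q/5) = 162 + 48*q/5)
(L(73) - 28837)*(14398 + I) = ((162 + (48/5)*73) - 28837)*(14398 + 3645/1906) = ((162 + 3504/5) - 28837)*(27446233/1906) = (4314/5 - 28837)*(27446233/1906) = -139871/5*27446233/1906 = -3838932055943/9530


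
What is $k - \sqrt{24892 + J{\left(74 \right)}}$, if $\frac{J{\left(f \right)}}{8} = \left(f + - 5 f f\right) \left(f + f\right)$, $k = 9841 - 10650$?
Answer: $-809 - 2 i \sqrt{8076353} \approx -809.0 - 5683.8 i$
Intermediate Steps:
$k = -809$ ($k = 9841 - 10650 = -809$)
$J{\left(f \right)} = 16 f \left(f - 5 f^{2}\right)$ ($J{\left(f \right)} = 8 \left(f + - 5 f f\right) \left(f + f\right) = 8 \left(f - 5 f^{2}\right) 2 f = 8 \cdot 2 f \left(f - 5 f^{2}\right) = 16 f \left(f - 5 f^{2}\right)$)
$k - \sqrt{24892 + J{\left(74 \right)}} = -809 - \sqrt{24892 + 74^{2} \left(16 - 5920\right)} = -809 - \sqrt{24892 + 5476 \left(16 - 5920\right)} = -809 - \sqrt{24892 + 5476 \left(-5904\right)} = -809 - \sqrt{24892 - 32330304} = -809 - \sqrt{-32305412} = -809 - 2 i \sqrt{8076353}$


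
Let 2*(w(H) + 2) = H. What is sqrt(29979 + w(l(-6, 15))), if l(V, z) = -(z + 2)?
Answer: sqrt(119874)/2 ≈ 173.11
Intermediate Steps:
l(V, z) = -2 - z (l(V, z) = -(2 + z) = -2 - z)
w(H) = -2 + H/2
sqrt(29979 + w(l(-6, 15))) = sqrt(29979 + (-2 + (-2 - 1*15)/2)) = sqrt(29979 + (-2 + (-2 - 15)/2)) = sqrt(29979 + (-2 + (1/2)*(-17))) = sqrt(29979 + (-2 - 17/2)) = sqrt(29979 - 21/2) = sqrt(59937/2) = sqrt(119874)/2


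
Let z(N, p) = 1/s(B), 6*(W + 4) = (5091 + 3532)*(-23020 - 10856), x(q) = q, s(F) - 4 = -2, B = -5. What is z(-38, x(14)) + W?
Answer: -97370923/2 ≈ -4.8685e+7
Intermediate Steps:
s(F) = 2 (s(F) = 4 - 2 = 2)
W = -48685462 (W = -4 + ((5091 + 3532)*(-23020 - 10856))/6 = -4 + (8623*(-33876))/6 = -4 + (⅙)*(-292112748) = -4 - 48685458 = -48685462)
z(N, p) = ½ (z(N, p) = 1/2 = ½)
z(-38, x(14)) + W = ½ - 48685462 = -97370923/2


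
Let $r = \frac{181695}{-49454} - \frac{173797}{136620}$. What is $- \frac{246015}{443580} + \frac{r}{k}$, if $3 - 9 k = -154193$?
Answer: $- \frac{237439325675326657}{427894805590024080} \approx -0.5549$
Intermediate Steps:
$r = - \frac{16709063869}{3378202740}$ ($r = 181695 \left(- \frac{1}{49454}\right) - \frac{173797}{136620} = - \frac{181695}{49454} - \frac{173797}{136620} = - \frac{16709063869}{3378202740} \approx -4.9461$)
$k = \frac{154196}{9}$ ($k = \frac{1}{3} - - \frac{154193}{9} = \frac{1}{3} + \frac{154193}{9} = \frac{154196}{9} \approx 17133.0$)
$- \frac{246015}{443580} + \frac{r}{k} = - \frac{246015}{443580} - \frac{16709063869}{3378202740 \cdot \frac{154196}{9}} = \left(-246015\right) \frac{1}{443580} - \frac{16709063869}{57878372188560} = - \frac{16401}{29572} - \frac{16709063869}{57878372188560} = - \frac{237439325675326657}{427894805590024080}$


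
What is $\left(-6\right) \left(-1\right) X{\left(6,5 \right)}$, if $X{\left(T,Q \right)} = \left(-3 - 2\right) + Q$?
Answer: $0$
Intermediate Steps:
$X{\left(T,Q \right)} = -5 + Q$ ($X{\left(T,Q \right)} = \left(-3 - 2\right) + Q = -5 + Q$)
$\left(-6\right) \left(-1\right) X{\left(6,5 \right)} = \left(-6\right) \left(-1\right) \left(-5 + 5\right) = 6 \cdot 0 = 0$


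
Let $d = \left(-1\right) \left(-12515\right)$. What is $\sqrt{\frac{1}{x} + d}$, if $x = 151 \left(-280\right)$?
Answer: $\frac{\sqrt{5592948483430}}{21140} \approx 111.87$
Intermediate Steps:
$x = -42280$
$d = 12515$
$\sqrt{\frac{1}{x} + d} = \sqrt{\frac{1}{-42280} + 12515} = \sqrt{- \frac{1}{42280} + 12515} = \sqrt{\frac{529134199}{42280}} = \frac{\sqrt{5592948483430}}{21140}$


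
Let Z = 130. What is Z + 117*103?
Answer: 12181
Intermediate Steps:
Z + 117*103 = 130 + 117*103 = 130 + 12051 = 12181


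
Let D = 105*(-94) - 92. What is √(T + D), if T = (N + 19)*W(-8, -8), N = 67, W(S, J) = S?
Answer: 5*I*√426 ≈ 103.2*I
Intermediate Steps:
D = -9962 (D = -9870 - 92 = -9962)
T = -688 (T = (67 + 19)*(-8) = 86*(-8) = -688)
√(T + D) = √(-688 - 9962) = √(-10650) = 5*I*√426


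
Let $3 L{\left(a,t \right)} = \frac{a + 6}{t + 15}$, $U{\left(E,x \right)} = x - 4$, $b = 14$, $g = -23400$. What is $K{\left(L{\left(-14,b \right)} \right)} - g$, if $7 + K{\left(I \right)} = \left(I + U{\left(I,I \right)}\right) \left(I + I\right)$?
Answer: $\frac{177067441}{7569} \approx 23394.0$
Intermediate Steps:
$U{\left(E,x \right)} = -4 + x$ ($U{\left(E,x \right)} = x - 4 = -4 + x$)
$L{\left(a,t \right)} = \frac{6 + a}{3 \left(15 + t\right)}$ ($L{\left(a,t \right)} = \frac{\left(a + 6\right) \frac{1}{t + 15}}{3} = \frac{\left(6 + a\right) \frac{1}{15 + t}}{3} = \frac{\frac{1}{15 + t} \left(6 + a\right)}{3} = \frac{6 + a}{3 \left(15 + t\right)}$)
$K{\left(I \right)} = -7 + 2 I \left(-4 + 2 I\right)$ ($K{\left(I \right)} = -7 + \left(I + \left(-4 + I\right)\right) \left(I + I\right) = -7 + \left(-4 + 2 I\right) 2 I = -7 + 2 I \left(-4 + 2 I\right)$)
$K{\left(L{\left(-14,b \right)} \right)} - g = \left(-7 - 8 \frac{6 - 14}{3 \left(15 + 14\right)} + 4 \left(\frac{6 - 14}{3 \left(15 + 14\right)}\right)^{2}\right) - -23400 = \left(-7 - 8 \cdot \frac{1}{3} \cdot \frac{1}{29} \left(-8\right) + 4 \left(\frac{1}{3} \cdot \frac{1}{29} \left(-8\right)\right)^{2}\right) + 23400 = \left(-7 - - \frac{64}{87} + 4 \left(- \frac{8}{87}\right)^{2}\right) + 23400 = \left(-7 + \frac{64}{87} + 4 \cdot \frac{64}{7569}\right) + 23400 = \left(-7 + \frac{64}{87} + \frac{256}{7569}\right) + 23400 = - \frac{47159}{7569} + 23400 = \frac{177067441}{7569}$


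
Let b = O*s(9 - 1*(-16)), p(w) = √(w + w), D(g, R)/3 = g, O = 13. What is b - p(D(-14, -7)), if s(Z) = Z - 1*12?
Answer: 169 - 2*I*√21 ≈ 169.0 - 9.1651*I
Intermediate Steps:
D(g, R) = 3*g
s(Z) = -12 + Z (s(Z) = Z - 12 = -12 + Z)
p(w) = √2*√w (p(w) = √(2*w) = √2*√w)
b = 169 (b = 13*(-12 + (9 - 1*(-16))) = 13*(-12 + (9 + 16)) = 13*(-12 + 25) = 13*13 = 169)
b - p(D(-14, -7)) = 169 - √2*√(3*(-14)) = 169 - √2*√(-42) = 169 - √2*I*√42 = 169 - 2*I*√21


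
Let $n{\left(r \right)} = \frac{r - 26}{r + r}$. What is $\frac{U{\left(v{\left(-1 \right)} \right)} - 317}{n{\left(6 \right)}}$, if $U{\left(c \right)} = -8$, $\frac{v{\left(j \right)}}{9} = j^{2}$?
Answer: $195$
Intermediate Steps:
$v{\left(j \right)} = 9 j^{2}$
$n{\left(r \right)} = \frac{-26 + r}{2 r}$
$\frac{U{\left(v{\left(-1 \right)} \right)} - 317}{n{\left(6 \right)}} = \frac{-8 - 317}{\frac{1}{2} \cdot \frac{1}{6} \left(-26 + 6\right)} = - \frac{325}{\frac{1}{2} \cdot \frac{1}{6} \left(-20\right)} = - \frac{325}{- \frac{5}{3}} = \left(-325\right) \left(- \frac{3}{5}\right) = 195$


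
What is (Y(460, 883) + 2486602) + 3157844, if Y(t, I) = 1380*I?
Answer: 6862986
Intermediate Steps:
(Y(460, 883) + 2486602) + 3157844 = (1380*883 + 2486602) + 3157844 = (1218540 + 2486602) + 3157844 = 3705142 + 3157844 = 6862986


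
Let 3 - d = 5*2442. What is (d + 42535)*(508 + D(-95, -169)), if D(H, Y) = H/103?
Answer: 1584001112/103 ≈ 1.5379e+7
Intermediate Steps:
D(H, Y) = H/103 (D(H, Y) = H*(1/103) = H/103)
d = -12207 (d = 3 - 5*2442 = 3 - 1*12210 = 3 - 12210 = -12207)
(d + 42535)*(508 + D(-95, -169)) = (-12207 + 42535)*(508 + (1/103)*(-95)) = 30328*(508 - 95/103) = 30328*(52229/103) = 1584001112/103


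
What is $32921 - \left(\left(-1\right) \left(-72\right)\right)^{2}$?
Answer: $27737$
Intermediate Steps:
$32921 - \left(\left(-1\right) \left(-72\right)\right)^{2} = 32921 - 72^{2} = 32921 - 5184 = 27737$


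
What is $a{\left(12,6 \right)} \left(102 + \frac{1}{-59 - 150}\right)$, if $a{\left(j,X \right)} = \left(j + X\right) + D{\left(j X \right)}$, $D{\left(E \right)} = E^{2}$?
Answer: $\frac{110891034}{209} \approx 5.3058 \cdot 10^{5}$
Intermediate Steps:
$a{\left(j,X \right)} = X + j + X^{2} j^{2}$ ($a{\left(j,X \right)} = \left(j + X\right) + \left(j X\right)^{2} = \left(X + j\right) + \left(X j\right)^{2} = \left(X + j\right) + X^{2} j^{2} = X + j + X^{2} j^{2}$)
$a{\left(12,6 \right)} \left(102 + \frac{1}{-59 - 150}\right) = \left(6 + 12 + 6^{2} \cdot 12^{2}\right) \left(102 + \frac{1}{-59 - 150}\right) = \left(6 + 12 + 36 \cdot 144\right) \left(102 + \frac{1}{-209}\right) = \left(6 + 12 + 5184\right) \left(102 - \frac{1}{209}\right) = 5202 \cdot \frac{21317}{209} = \frac{110891034}{209}$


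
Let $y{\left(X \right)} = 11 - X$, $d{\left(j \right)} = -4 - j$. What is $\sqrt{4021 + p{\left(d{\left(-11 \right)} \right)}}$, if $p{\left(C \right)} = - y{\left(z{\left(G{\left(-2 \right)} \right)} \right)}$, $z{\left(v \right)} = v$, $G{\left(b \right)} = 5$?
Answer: $\sqrt{4015} \approx 63.364$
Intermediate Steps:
$p{\left(C \right)} = -6$ ($p{\left(C \right)} = - (11 - 5) = \left(-1\right) 6 = -6$)
$\sqrt{4021 + p{\left(d{\left(-11 \right)} \right)}} = \sqrt{4021 - 6} = \sqrt{4015}$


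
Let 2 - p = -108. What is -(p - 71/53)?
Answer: -5759/53 ≈ -108.66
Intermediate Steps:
p = 110 (p = 2 - 1*(-108) = 2 + 108 = 110)
-(p - 71/53) = -(110 - 71/53) = -1*5759/53 = -5759/53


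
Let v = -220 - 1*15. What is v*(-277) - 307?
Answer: 64788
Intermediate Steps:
v = -235 (v = -220 - 15 = -235)
v*(-277) - 307 = -235*(-277) - 307 = 65095 - 307 = 64788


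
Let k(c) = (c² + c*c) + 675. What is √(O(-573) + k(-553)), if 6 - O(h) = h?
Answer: 2*√153218 ≈ 782.86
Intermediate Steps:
k(c) = 675 + 2*c² (k(c) = (c² + c²) + 675 = 2*c² + 675 = 675 + 2*c²)
O(h) = 6 - h
√(O(-573) + k(-553)) = √((6 - 1*(-573)) + (675 + 2*(-553)²)) = √((6 + 573) + (675 + 2*305809)) = √(579 + (675 + 611618)) = √(579 + 612293) = √612872 = 2*√153218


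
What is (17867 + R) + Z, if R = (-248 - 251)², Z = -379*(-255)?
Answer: 363513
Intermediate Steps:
Z = 96645
R = 249001 (R = (-499)² = 249001)
(17867 + R) + Z = (17867 + 249001) + 96645 = 266868 + 96645 = 363513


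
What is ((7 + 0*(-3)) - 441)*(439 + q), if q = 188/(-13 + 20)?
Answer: -202182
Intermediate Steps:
q = 188/7 ≈ 26.857
((7 + 0*(-3)) - 441)*(439 + q) = ((7 + 0*(-3)) - 441)*(439 + 188/7) = ((7 + 0) - 441)*(3261/7) = (7 - 441)*(3261/7) = -434*3261/7 = -202182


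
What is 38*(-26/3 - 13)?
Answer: -2470/3 ≈ -823.33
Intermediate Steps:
38*(-26/3 - 13) = 38*(-65/3) = -2470/3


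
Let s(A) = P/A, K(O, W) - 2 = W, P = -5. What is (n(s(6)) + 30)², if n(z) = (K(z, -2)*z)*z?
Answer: 900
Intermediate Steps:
K(O, W) = 2 + W
s(A) = -5/A
n(z) = 0 (n(z) = ((2 - 2)*z)*z = (0*z)*z = 0*z = 0)
(n(s(6)) + 30)² = (0 + 30)² = 30² = 900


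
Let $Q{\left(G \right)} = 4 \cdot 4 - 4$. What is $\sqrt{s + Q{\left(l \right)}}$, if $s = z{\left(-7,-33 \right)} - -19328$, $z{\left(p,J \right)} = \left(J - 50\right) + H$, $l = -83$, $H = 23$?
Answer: $4 \sqrt{1205} \approx 138.85$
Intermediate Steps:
$z{\left(p,J \right)} = -27 + J$ ($z{\left(p,J \right)} = \left(J - 50\right) + 23 = \left(-50 + J\right) + 23 = -27 + J$)
$s = 19268$ ($s = \left(-27 - 33\right) - -19328 = -60 + 19328 = 19268$)
$Q{\left(G \right)} = 12$ ($Q{\left(G \right)} = 16 - 4 = 12$)
$\sqrt{s + Q{\left(l \right)}} = \sqrt{19268 + 12} = \sqrt{19280} = 4 \sqrt{1205}$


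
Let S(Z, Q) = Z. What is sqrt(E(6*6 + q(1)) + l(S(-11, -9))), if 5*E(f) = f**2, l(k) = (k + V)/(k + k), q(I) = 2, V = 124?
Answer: 3*sqrt(381370)/110 ≈ 16.842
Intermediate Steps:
l(k) = (124 + k)/(2*k) (l(k) = (k + 124)/(k + k) = (124 + k)/((2*k)) = (124 + k)*(1/(2*k)) = (124 + k)/(2*k))
E(f) = f**2/5
sqrt(E(6*6 + q(1)) + l(S(-11, -9))) = sqrt((6*6 + 2)**2/5 + (1/2)*(124 - 11)/(-11)) = sqrt((36 + 2)**2/5 + (1/2)*(-1/11)*113) = sqrt((1/5)*38**2 - 113/22) = sqrt((1/5)*1444 - 113/22) = sqrt(1444/5 - 113/22) = sqrt(31203/110) = 3*sqrt(381370)/110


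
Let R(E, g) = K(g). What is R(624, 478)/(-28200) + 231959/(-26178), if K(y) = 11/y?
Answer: -173706379131/19603831600 ≈ -8.8608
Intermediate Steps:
R(E, g) = 11/g
R(624, 478)/(-28200) + 231959/(-26178) = (11/478)/(-28200) + 231959/(-26178) = (11*(1/478))*(-1/28200) + 231959*(-1/26178) = (11/478)*(-1/28200) - 231959/26178 = -11/13479600 - 231959/26178 = -173706379131/19603831600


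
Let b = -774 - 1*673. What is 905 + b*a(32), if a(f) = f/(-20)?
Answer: 16101/5 ≈ 3220.2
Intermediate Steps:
b = -1447 (b = -774 - 673 = -1447)
a(f) = -f/20 (a(f) = f*(-1/20) = -f/20)
905 + b*a(32) = 905 - (-1447)*32/20 = 905 - 1447*(-8/5) = 905 + 11576/5 = 16101/5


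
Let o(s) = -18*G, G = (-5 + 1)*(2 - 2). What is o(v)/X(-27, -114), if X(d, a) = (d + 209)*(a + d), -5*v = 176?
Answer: 0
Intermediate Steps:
v = -176/5 (v = -1/5*176 = -176/5 ≈ -35.200)
X(d, a) = (209 + d)*(a + d)
G = 0 (G = -4*0 = 0)
o(s) = 0 (o(s) = -18*0 = 0)
o(v)/X(-27, -114) = 0/((-27)**2 + 209*(-114) + 209*(-27) - 114*(-27)) = 0/(729 - 23826 - 5643 + 3078) = 0/(-25662) = 0*(-1/25662) = 0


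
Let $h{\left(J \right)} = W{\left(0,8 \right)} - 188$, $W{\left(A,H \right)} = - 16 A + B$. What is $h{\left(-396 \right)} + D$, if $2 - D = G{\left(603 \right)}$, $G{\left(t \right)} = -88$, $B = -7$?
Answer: $-105$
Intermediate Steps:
$W{\left(A,H \right)} = -7 - 16 A$ ($W{\left(A,H \right)} = - 16 A - 7 = -7 - 16 A$)
$h{\left(J \right)} = -195$ ($h{\left(J \right)} = \left(-7 - 0\right) - 188 = \left(-7 + 0\right) - 188 = -7 - 188 = -195$)
$D = 90$ ($D = 2 - -88 = 2 + 88 = 90$)
$h{\left(-396 \right)} + D = -195 + 90 = -105$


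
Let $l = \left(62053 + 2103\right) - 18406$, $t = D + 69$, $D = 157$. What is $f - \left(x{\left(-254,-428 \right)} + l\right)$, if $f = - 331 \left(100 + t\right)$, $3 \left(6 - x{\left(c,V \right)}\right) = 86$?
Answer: $- \frac{460900}{3} \approx -1.5363 \cdot 10^{5}$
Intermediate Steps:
$x{\left(c,V \right)} = - \frac{68}{3}$ ($x{\left(c,V \right)} = 6 - \frac{86}{3} = - \frac{68}{3}$)
$t = 226$ ($t = 157 + 69 = 226$)
$f = -107906$ ($f = - 331 \left(100 + 226\right) = \left(-331\right) 326 = -107906$)
$l = 45750$ ($l = 64156 - 18406 = 45750$)
$f - \left(x{\left(-254,-428 \right)} + l\right) = -107906 - \left(- \frac{68}{3} + 45750\right) = -107906 - \frac{137182}{3} = - \frac{460900}{3}$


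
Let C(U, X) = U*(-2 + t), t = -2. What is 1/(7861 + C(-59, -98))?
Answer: 1/8097 ≈ 0.00012350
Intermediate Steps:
C(U, X) = -4*U (C(U, X) = U*(-2 - 2) = U*(-4) = -4*U)
1/(7861 + C(-59, -98)) = 1/(7861 - 4*(-59)) = 1/(7861 + 236) = 1/8097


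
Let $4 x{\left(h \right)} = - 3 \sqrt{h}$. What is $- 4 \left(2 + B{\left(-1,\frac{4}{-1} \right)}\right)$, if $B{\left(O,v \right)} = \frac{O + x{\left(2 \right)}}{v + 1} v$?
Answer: $- \frac{8}{3} + 4 \sqrt{2} \approx 2.9902$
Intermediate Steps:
$x{\left(h \right)} = - \frac{3 \sqrt{h}}{4}$ ($x{\left(h \right)} = \frac{\left(-3\right) \sqrt{h}}{4} = - \frac{3 \sqrt{h}}{4}$)
$B{\left(O,v \right)} = \frac{v \left(O - \frac{3 \sqrt{2}}{4}\right)}{1 + v}$ ($B{\left(O,v \right)} = \frac{O - \frac{3 \sqrt{2}}{4}}{v + 1} v = \frac{O - \frac{3 \sqrt{2}}{4}}{1 + v} v = \frac{v \left(O - \frac{3 \sqrt{2}}{4}\right)}{1 + v}$)
$- 4 \left(2 + B{\left(-1,\frac{4}{-1} \right)}\right) = - 4 \left(2 + \frac{\frac{4}{-1} \left(- 3 \sqrt{2} + 4 \left(-1\right)\right)}{4 \left(1 + \frac{4}{-1}\right)}\right) = - 4 \left(2 + \frac{4 \left(-1\right) \left(- 3 \sqrt{2} - 4\right)}{4 \left(1 + 4 \left(-1\right)\right)}\right) = - 4 \left(2 + \frac{1}{4} \left(-4\right) \frac{1}{1 - 4} \left(-4 - 3 \sqrt{2}\right)\right) = - 4 \left(2 + \frac{1}{4} \left(-4\right) \frac{1}{-3} \left(-4 - 3 \sqrt{2}\right)\right) = - 4 \left(2 + \frac{1}{4} \left(-4\right) \left(- \frac{1}{3}\right) \left(-4 - 3 \sqrt{2}\right)\right) = - 4 \left(2 - \left(\frac{4}{3} + \sqrt{2}\right)\right) = - 4 \left(\frac{2}{3} - \sqrt{2}\right) = - \frac{8}{3} + 4 \sqrt{2}$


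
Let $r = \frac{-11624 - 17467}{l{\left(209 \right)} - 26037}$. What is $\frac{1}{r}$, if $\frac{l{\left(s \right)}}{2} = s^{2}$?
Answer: $- \frac{61325}{29091} \approx -2.108$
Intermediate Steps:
$l{\left(s \right)} = 2 s^{2}$
$r = - \frac{29091}{61325}$ ($r = \frac{-11624 - 17467}{2 \cdot 209^{2} - 26037} = - \frac{29091}{2 \cdot 43681 - 26037} = - \frac{29091}{87362 - 26037} = - \frac{29091}{61325} \approx -0.47437$)
$\frac{1}{r} = \frac{1}{- \frac{29091}{61325}} = - \frac{61325}{29091}$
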